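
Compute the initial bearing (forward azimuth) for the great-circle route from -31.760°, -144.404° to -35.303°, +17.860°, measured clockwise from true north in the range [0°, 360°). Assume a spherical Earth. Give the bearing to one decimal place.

Δλ = 17.860 − -144.404 = 162.264°.
θ = atan2( sin Δλ · cos φ₂ , cos φ₁ · sin φ₂ − sin φ₁ · cos φ₂ · cos Δλ )
  = atan2(0.24861, -0.90052) = 164.566° → normalised to [0°, 360°): 164.566°.

164.6°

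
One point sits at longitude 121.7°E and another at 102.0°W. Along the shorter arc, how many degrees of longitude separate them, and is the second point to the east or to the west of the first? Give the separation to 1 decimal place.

Raw difference: -102.0 − 121.7 = -223.7°.
Normalise into (−180°, 180°]: -223.7° + 360° = 136.3°.
Positive ⇒ the second point lies to the east; separation 136.3°.

136.3° east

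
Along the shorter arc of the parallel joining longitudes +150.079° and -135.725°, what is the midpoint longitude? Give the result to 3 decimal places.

Signed shortest Δλ from +150.079° to -135.725° is +74.196°.
Midpoint longitude = +150.079° + (+74.196°)/2 = +150.079° + 37.098° = +187.177°.
Normalise into (−180°, 180°]: -172.823°.
(The naïve average (+150.079 + -135.725)/2 = 7.177° is on the wrong side of the globe.)

-172.823°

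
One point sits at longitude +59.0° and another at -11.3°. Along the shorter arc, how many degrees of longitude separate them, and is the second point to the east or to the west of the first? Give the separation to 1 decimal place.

Raw difference: -11.3 − 59.0 = -70.3°.
Normalise into (−180°, 180°]: -70.3° stays -70.3°.
Negative ⇒ the second point lies to the west; separation 70.3°.

70.3° west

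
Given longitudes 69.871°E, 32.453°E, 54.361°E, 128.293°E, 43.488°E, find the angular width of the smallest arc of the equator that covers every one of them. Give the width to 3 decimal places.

Sort the longitudes: +32.453°, +43.488°, +54.361°, +69.871°, +128.293°.
Eastward gaps between consecutive values (wrapping around): 11.035°, 10.873°, 15.510°, 58.422°, 264.160°.
Largest gap = 264.160° ⇒ minimal covering band is its complement: 360° − 264.160° = 95.840°.
Band runs from +32.453° eastward to +128.293°.

95.840°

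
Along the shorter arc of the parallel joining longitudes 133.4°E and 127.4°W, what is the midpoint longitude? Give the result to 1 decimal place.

Signed shortest Δλ from +133.4° to -127.4° is +99.2°.
Midpoint longitude = +133.4° + (+99.2°)/2 = +133.4° + 49.6° = +183.0°.
Normalise into (−180°, 180°]: -177.0°.
(The naïve average (+133.4 + -127.4)/2 = 3.0° is on the wrong side of the globe.)

177.0°W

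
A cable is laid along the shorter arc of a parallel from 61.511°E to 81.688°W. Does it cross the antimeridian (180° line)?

Signed shortest Δλ = ((-81.688 − 61.511 + 180) mod 360) − 180 = -143.199°.
Going west by 143.199° from +61.511° reaches -81.688° without touching 180°.

No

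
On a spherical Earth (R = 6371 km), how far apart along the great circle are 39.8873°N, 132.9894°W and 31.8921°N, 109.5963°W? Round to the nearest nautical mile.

1230 nmi

Δλ = -109.5963 − -132.9894 = 23.3931°.
Δφ = 31.8921 − 39.8873 = -7.9952°.
a = sin²(Δφ/2) + cos φ₁ · cos φ₂ · sin²(Δλ/2) = 0.031635.
c = 2·atan2(√a, √(1−a)) = 0.35763 rad → d = 6371·c ≈ 2278.45 km ≈ 1230.26 nmi.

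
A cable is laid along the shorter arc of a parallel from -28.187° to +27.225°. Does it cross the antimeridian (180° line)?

No

Signed shortest Δλ = ((27.225 − -28.187 + 180) mod 360) − 180 = 55.412°.
Going east by 55.412° from -28.187° reaches +27.225° without touching 180°.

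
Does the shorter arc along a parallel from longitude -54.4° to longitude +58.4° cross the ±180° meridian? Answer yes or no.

Signed shortest Δλ = ((58.4 − -54.4 + 180) mod 360) − 180 = 112.8°.
Going east by 112.8° from -54.4° reaches +58.4° without touching 180°.

No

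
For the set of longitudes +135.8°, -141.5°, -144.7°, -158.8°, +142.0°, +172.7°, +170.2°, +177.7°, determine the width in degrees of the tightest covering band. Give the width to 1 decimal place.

Sort the longitudes: -158.8°, -144.7°, -141.5°, +135.8°, +142.0°, +170.2°, +172.7°, +177.7°.
Eastward gaps between consecutive values (wrapping around): 14.1°, 3.2°, 277.3°, 6.2°, 28.2°, 2.5°, 5.0°, 23.5°.
Largest gap = 277.3° ⇒ minimal covering band is its complement: 360° − 277.3° = 82.7°.
Band runs from +135.8° eastward to -141.5°, crossing the antimeridian.

82.7°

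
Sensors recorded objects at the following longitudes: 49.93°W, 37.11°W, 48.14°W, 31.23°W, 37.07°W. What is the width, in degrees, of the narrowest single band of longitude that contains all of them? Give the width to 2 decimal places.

Sort the longitudes: -49.93°, -48.14°, -37.11°, -37.07°, -31.23°.
Eastward gaps between consecutive values (wrapping around): 1.79°, 11.03°, 0.04°, 5.84°, 341.30°.
Largest gap = 341.30° ⇒ minimal covering band is its complement: 360° − 341.30° = 18.70°.
Band runs from -49.93° eastward to -31.23°.

18.70°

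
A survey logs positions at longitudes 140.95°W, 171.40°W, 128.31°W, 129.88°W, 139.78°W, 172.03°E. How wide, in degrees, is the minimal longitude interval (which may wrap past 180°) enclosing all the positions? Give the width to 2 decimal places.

Sort the longitudes: -171.40°, -140.95°, -139.78°, -129.88°, -128.31°, +172.03°.
Eastward gaps between consecutive values (wrapping around): 30.45°, 1.17°, 9.90°, 1.57°, 300.34°, 16.57°.
Largest gap = 300.34° ⇒ minimal covering band is its complement: 360° − 300.34° = 59.66°.
Band runs from +172.03° eastward to -128.31°, crossing the antimeridian.

59.66°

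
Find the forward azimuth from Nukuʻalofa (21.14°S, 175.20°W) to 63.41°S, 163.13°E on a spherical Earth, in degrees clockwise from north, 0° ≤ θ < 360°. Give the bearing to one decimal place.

193.6°

Δλ = 163.13 − -175.20 = 338.33°; wrapped into (−180°, 180°]: -21.67°.
θ = atan2( sin Δλ · cos φ₂ , cos φ₁ · sin φ₂ − sin φ₁ · cos φ₂ · cos Δλ )
  = atan2(-0.16528, -0.68403) = -166.416° → normalised to [0°, 360°): 193.584°.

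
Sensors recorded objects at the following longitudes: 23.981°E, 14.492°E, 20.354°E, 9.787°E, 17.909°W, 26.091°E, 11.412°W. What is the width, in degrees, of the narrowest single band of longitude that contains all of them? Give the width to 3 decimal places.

44.000°

Sort the longitudes: -17.909°, -11.412°, +9.787°, +14.492°, +20.354°, +23.981°, +26.091°.
Eastward gaps between consecutive values (wrapping around): 6.497°, 21.199°, 4.705°, 5.862°, 3.627°, 2.110°, 316.000°.
Largest gap = 316.000° ⇒ minimal covering band is its complement: 360° − 316.000° = 44.000°.
Band runs from -17.909° eastward to +26.091°.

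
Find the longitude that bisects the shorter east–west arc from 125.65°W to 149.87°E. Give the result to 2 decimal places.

Signed shortest Δλ from -125.65° to +149.87° is -84.48°.
Midpoint longitude = -125.65° + (-84.48°)/2 = -125.65° − 42.24° = -167.89°.
(The naïve average (-125.65 + +149.87)/2 = 12.11° is on the wrong side of the globe.)

167.89°W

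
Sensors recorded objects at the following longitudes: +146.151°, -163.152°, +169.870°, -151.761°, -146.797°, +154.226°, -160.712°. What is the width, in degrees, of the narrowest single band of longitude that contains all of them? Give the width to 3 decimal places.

Sort the longitudes: -163.152°, -160.712°, -151.761°, -146.797°, +146.151°, +154.226°, +169.870°.
Eastward gaps between consecutive values (wrapping around): 2.440°, 8.951°, 4.964°, 292.948°, 8.075°, 15.644°, 26.978°.
Largest gap = 292.948° ⇒ minimal covering band is its complement: 360° − 292.948° = 67.052°.
Band runs from +146.151° eastward to -146.797°, crossing the antimeridian.

67.052°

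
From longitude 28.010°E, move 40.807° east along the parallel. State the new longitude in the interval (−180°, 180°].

Start at +28.010°; shift +40.807° → +68.817°.
+68.817° already lies in (−180°, 180°].

68.817°E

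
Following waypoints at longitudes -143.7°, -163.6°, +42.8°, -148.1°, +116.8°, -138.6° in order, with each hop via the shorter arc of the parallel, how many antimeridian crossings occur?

4

Leg 1: -143.7° → -163.6°, shortest Δλ = -19.9° (west) — does not cross 180°.
Leg 2: -163.6° → +42.8°, shortest Δλ = -153.6° (west) — crosses 180°.
Leg 3: +42.8° → -148.1°, shortest Δλ = 169.1° (east) — crosses 180°.
Leg 4: -148.1° → +116.8°, shortest Δλ = -95.1° (west) — crosses 180°.
Leg 5: +116.8° → -138.6°, shortest Δλ = 104.6° (east) — crosses 180°.
Total crossings: 4.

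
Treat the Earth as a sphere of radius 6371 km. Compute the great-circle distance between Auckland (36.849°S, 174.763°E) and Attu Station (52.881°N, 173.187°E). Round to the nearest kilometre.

Δλ = 173.187 − 174.763 = -1.576°.
Δφ = 52.881 − -36.849 = 89.730°.
a = sin²(Δφ/2) + cos φ₁ · cos φ₂ · sin²(Δλ/2) = 0.497735.
c = 2·atan2(√a, √(1−a)) = 1.56627 rad → d = 6371·c ≈ 9978.68 km.

9979 km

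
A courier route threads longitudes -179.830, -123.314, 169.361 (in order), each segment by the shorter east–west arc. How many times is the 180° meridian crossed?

1

Leg 1: -179.830° → -123.314°, shortest Δλ = 56.516° (east) — does not cross 180°.
Leg 2: -123.314° → +169.361°, shortest Δλ = -67.325° (west) — crosses 180°.
Total crossings: 1.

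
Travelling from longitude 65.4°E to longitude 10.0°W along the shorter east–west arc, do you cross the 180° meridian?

No

Signed shortest Δλ = ((-10.0 − 65.4 + 180) mod 360) − 180 = -75.4°.
Going west by 75.4° from +65.4° reaches -10.0° without touching 180°.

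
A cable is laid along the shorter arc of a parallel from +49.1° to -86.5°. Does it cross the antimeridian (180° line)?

Signed shortest Δλ = ((-86.5 − 49.1 + 180) mod 360) − 180 = -135.6°.
Going west by 135.6° from +49.1° reaches -86.5° without touching 180°.

No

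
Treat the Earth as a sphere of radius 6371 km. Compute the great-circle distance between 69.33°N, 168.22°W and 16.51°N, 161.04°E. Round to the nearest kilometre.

Δλ = 161.04 − -168.22 = 329.26°; wrapped into (−180°, 180°]: -30.74°.
Δφ = 16.51 − 69.33 = -52.82°.
a = sin²(Δφ/2) + cos φ₁ · cos φ₂ · sin²(Δλ/2) = 0.221615.
c = 2·atan2(√a, √(1−a)) = 0.98030 rad → d = 6371·c ≈ 6245.52 km.

6246 km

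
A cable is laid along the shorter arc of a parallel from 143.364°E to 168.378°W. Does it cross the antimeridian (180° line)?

Naïve |-168.378 − 143.364| = 311.742° > 180°, so the shorter arc goes the other way round — across 180°.
Signed shortest Δλ = ((-168.378 − 143.364 + 180) mod 360) − 180 = 48.258°.
Going east by 48.258° from +143.364° passes through 180° before reaching -168.378°.

Yes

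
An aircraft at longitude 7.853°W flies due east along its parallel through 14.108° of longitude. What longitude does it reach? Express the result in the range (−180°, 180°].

Start at -7.853°; shift +14.108° → +6.255°.
+6.255° already lies in (−180°, 180°].

6.255°E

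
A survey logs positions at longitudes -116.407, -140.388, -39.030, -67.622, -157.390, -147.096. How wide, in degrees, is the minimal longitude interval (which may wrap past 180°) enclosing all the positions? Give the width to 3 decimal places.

Sort the longitudes: -157.390°, -147.096°, -140.388°, -116.407°, -67.622°, -39.030°.
Eastward gaps between consecutive values (wrapping around): 10.294°, 6.708°, 23.981°, 48.785°, 28.592°, 241.640°.
Largest gap = 241.640° ⇒ minimal covering band is its complement: 360° − 241.640° = 118.360°.
Band runs from -157.390° eastward to -39.030°.

118.360°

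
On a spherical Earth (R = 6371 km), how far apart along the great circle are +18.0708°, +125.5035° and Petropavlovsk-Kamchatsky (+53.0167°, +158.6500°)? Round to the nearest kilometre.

4825 km

Δλ = 158.6500 − 125.5035 = 33.1465°.
Δφ = 53.0167 − 18.0708 = 34.9459°.
a = sin²(Δφ/2) + cos φ₁ · cos φ₂ · sin²(Δλ/2) = 0.136685.
c = 2·atan2(√a, √(1−a)) = 0.75739 rad → d = 6371·c ≈ 4825.35 km.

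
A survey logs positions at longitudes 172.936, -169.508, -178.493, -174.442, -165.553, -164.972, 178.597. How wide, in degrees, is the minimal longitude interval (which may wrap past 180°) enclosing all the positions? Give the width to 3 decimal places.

Sort the longitudes: -178.493°, -174.442°, -169.508°, -165.553°, -164.972°, +172.936°, +178.597°.
Eastward gaps between consecutive values (wrapping around): 4.051°, 4.934°, 3.955°, 0.581°, 337.908°, 5.661°, 2.910°.
Largest gap = 337.908° ⇒ minimal covering band is its complement: 360° − 337.908° = 22.092°.
Band runs from +172.936° eastward to -164.972°, crossing the antimeridian.

22.092°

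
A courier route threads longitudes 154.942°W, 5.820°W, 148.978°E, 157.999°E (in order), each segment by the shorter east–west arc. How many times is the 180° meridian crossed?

Leg 1: -154.942° → -5.820°, shortest Δλ = 149.122° (east) — does not cross 180°.
Leg 2: -5.820° → +148.978°, shortest Δλ = 154.798° (east) — does not cross 180°.
Leg 3: +148.978° → +157.999°, shortest Δλ = 9.021° (east) — does not cross 180°.
Total crossings: 0.

0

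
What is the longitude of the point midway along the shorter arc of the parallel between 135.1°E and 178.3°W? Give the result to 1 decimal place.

158.4°E

Signed shortest Δλ from +135.1° to -178.3° is +46.6°.
Midpoint longitude = +135.1° + (+46.6°)/2 = +135.1° + 23.3° = +158.4°.
(The naïve average (+135.1 + -178.3)/2 = -21.6° is on the wrong side of the globe.)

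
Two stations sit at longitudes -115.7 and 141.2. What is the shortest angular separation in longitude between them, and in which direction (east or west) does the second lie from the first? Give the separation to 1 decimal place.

Raw difference: 141.2 − -115.7 = 256.9°.
Normalise into (−180°, 180°]: 256.9° − 360° = -103.1°.
Negative ⇒ the second point lies to the west; separation 103.1°.

103.1° west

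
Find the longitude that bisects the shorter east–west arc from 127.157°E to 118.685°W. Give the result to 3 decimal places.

175.764°W

Signed shortest Δλ from +127.157° to -118.685° is +114.158°.
Midpoint longitude = +127.157° + (+114.158°)/2 = +127.157° + 57.079° = +184.236°.
Normalise into (−180°, 180°]: -175.764°.
(The naïve average (+127.157 + -118.685)/2 = 4.236° is on the wrong side of the globe.)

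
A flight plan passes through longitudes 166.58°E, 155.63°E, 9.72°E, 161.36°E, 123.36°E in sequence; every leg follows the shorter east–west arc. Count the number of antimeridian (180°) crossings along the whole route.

Leg 1: +166.58° → +155.63°, shortest Δλ = -10.95° (west) — does not cross 180°.
Leg 2: +155.63° → +9.72°, shortest Δλ = -145.91° (west) — does not cross 180°.
Leg 3: +9.72° → +161.36°, shortest Δλ = 151.64° (east) — does not cross 180°.
Leg 4: +161.36° → +123.36°, shortest Δλ = -38.0° (west) — does not cross 180°.
Total crossings: 0.

0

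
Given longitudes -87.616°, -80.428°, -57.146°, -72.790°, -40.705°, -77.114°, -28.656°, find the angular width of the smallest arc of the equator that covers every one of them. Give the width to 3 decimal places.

Sort the longitudes: -87.616°, -80.428°, -77.114°, -72.790°, -57.146°, -40.705°, -28.656°.
Eastward gaps between consecutive values (wrapping around): 7.188°, 3.314°, 4.324°, 15.644°, 16.441°, 12.049°, 301.040°.
Largest gap = 301.040° ⇒ minimal covering band is its complement: 360° − 301.040° = 58.960°.
Band runs from -87.616° eastward to -28.656°.

58.960°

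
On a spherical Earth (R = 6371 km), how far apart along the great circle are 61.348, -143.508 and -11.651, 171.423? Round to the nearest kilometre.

9020 km

Δλ = 171.423 − -143.508 = 314.931°; wrapped into (−180°, 180°]: -45.069°.
Δφ = -11.651 − 61.348 = -72.999°.
a = sin²(Δφ/2) + cos φ₁ · cos φ₂ · sin²(Δλ/2) = 0.422779.
c = 2·atan2(√a, √(1−a)) = 1.41573 rad → d = 6371·c ≈ 9019.63 km.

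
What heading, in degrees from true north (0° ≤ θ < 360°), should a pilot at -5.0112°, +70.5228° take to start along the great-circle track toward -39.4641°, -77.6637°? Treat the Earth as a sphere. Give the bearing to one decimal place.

Δλ = -77.6637 − 70.5228 = -148.1865°.
θ = atan2( sin Δλ · cos φ₂ , cos φ₁ · sin φ₂ − sin φ₁ · cos φ₂ · cos Δλ )
  = atan2(-0.40698, -0.69047) = -149.484° → normalised to [0°, 360°): 210.516°.

210.5°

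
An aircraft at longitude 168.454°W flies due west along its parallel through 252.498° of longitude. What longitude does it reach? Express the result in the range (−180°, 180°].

Start at -168.454°; shift −252.498° → -420.952°.
-420.952° lies outside (−180°, 180°]; add 360° → -60.952°.

60.952°W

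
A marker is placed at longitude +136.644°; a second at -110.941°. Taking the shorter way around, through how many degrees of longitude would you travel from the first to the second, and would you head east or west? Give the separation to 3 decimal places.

Raw difference: -110.941 − 136.644 = -247.585°.
Normalise into (−180°, 180°]: -247.585° + 360° = 112.415°.
Positive ⇒ the second point lies to the east; separation 112.415°.

112.415° east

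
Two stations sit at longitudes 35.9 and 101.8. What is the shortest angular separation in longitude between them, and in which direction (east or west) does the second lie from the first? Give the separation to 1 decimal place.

65.9° east

Raw difference: 101.8 − 35.9 = 65.9°.
Normalise into (−180°, 180°]: 65.9° stays 65.9°.
Positive ⇒ the second point lies to the east; separation 65.9°.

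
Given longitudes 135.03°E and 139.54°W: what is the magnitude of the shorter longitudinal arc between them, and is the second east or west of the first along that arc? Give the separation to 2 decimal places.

85.43° east

Raw difference: -139.54 − 135.03 = -274.57°.
Normalise into (−180°, 180°]: -274.57° + 360° = 85.43°.
Positive ⇒ the second point lies to the east; separation 85.43°.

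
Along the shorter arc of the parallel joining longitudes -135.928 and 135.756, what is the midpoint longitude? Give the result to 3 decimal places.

+179.914°

Signed shortest Δλ from -135.928° to +135.756° is -88.316°.
Midpoint longitude = -135.928° + (-88.316°)/2 = -135.928° − 44.158° = -180.086°.
Normalise into (−180°, 180°]: +179.914°.
(The naïve average (-135.928 + +135.756)/2 = -0.086° is on the wrong side of the globe.)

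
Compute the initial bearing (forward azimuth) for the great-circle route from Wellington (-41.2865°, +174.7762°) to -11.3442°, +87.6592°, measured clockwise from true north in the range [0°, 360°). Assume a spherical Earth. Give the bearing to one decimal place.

263.3°

Δλ = 87.6592 − 174.7762 = -87.1170°.
θ = atan2( sin Δλ · cos φ₂ , cos φ₁ · sin φ₂ − sin φ₁ · cos φ₂ · cos Δλ )
  = atan2(-0.97922, -0.11527) = -96.714° → normalised to [0°, 360°): 263.286°.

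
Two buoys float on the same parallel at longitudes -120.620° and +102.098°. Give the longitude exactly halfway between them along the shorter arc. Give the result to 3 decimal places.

Signed shortest Δλ from -120.620° to +102.098° is -137.282°.
Midpoint longitude = -120.620° + (-137.282°)/2 = -120.620° − 68.641° = -189.261°.
Normalise into (−180°, 180°]: +170.739°.
(The naïve average (-120.620 + +102.098)/2 = -9.261° is on the wrong side of the globe.)

+170.739°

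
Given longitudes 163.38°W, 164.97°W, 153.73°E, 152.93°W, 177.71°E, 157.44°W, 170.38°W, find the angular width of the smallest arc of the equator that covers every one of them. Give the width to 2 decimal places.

53.34°

Sort the longitudes: -170.38°, -164.97°, -163.38°, -157.44°, -152.93°, +153.73°, +177.71°.
Eastward gaps between consecutive values (wrapping around): 5.41°, 1.59°, 5.94°, 4.51°, 306.66°, 23.98°, 11.91°.
Largest gap = 306.66° ⇒ minimal covering band is its complement: 360° − 306.66° = 53.34°.
Band runs from +153.73° eastward to -152.93°, crossing the antimeridian.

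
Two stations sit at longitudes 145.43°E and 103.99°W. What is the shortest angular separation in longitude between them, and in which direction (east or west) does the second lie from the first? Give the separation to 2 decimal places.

110.58° east

Raw difference: -103.99 − 145.43 = -249.42°.
Normalise into (−180°, 180°]: -249.42° + 360° = 110.58°.
Positive ⇒ the second point lies to the east; separation 110.58°.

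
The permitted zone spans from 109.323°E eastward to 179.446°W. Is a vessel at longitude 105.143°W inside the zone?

Band width going east from +109.323° to -179.446°: ((-179.446 − 109.323) mod 360) = 71.231°.
Offset of -105.143° east of the west edge: ((-105.143 − 109.323) mod 360) = 145.534°.
145.534° > 71.231° ⇒ outside.

No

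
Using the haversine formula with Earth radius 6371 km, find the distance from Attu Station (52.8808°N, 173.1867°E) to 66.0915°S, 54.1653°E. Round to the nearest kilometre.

16452 km

Δλ = 54.1653 − 173.1867 = -119.0214°.
Δφ = -66.0915 − 52.8808 = -118.9723°.
a = sin²(Δφ/2) + cos φ₁ · cos φ₂ · sin²(Δλ/2) = 0.923807.
c = 2·atan2(√a, √(1−a)) = 2.58227 rad → d = 6371·c ≈ 16451.63 km.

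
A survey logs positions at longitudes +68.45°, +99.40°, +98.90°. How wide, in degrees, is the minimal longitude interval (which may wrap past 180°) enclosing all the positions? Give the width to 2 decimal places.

Sort the longitudes: +68.45°, +98.90°, +99.40°.
Eastward gaps between consecutive values (wrapping around): 30.45°, 0.50°, 329.05°.
Largest gap = 329.05° ⇒ minimal covering band is its complement: 360° − 329.05° = 30.95°.
Band runs from +68.45° eastward to +99.40°.

30.95°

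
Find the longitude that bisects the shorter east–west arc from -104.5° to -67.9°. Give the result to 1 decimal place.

Signed shortest Δλ from -104.5° to -67.9° is +36.6°.
Midpoint longitude = -104.5° + (+36.6°)/2 = -104.5° + 18.3° = -86.2°.

-86.2°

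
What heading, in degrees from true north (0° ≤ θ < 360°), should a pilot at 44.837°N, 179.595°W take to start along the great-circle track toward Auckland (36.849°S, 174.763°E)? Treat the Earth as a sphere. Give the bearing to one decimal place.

184.6°

Δλ = 174.763 − -179.595 = 354.358°; wrapped into (−180°, 180°]: -5.642°.
θ = atan2( sin Δλ · cos φ₂ , cos φ₁ · sin φ₂ − sin φ₁ · cos φ₂ · cos Δλ )
  = atan2(-0.07867, -0.98676) = -175.442° → normalised to [0°, 360°): 184.558°.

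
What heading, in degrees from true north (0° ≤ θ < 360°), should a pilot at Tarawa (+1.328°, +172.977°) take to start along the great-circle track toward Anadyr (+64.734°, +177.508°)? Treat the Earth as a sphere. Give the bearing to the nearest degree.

Δλ = 177.508 − 172.977 = 4.531°.
θ = atan2( sin Δλ · cos φ₂ , cos φ₁ · sin φ₂ − sin φ₁ · cos φ₂ · cos Δλ )
  = atan2(0.03372, 0.89423) = 2.159° → normalised to [0°, 360°): 2.159°.

2°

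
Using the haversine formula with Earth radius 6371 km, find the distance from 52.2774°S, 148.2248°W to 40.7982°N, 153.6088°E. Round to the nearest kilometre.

Δλ = 153.6088 − -148.2248 = 301.8336°; wrapped into (−180°, 180°]: -58.1664°.
Δφ = 40.7982 − -52.2774 = 93.0756°.
a = sin²(Δφ/2) + cos φ₁ · cos φ₂ · sin²(Δλ/2) = 0.636262.
c = 2·atan2(√a, √(1−a)) = 1.84681 rad → d = 6371·c ≈ 11766.03 km.

11766 km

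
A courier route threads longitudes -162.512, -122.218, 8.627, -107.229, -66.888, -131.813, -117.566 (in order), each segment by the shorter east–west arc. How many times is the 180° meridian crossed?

0

Leg 1: -162.512° → -122.218°, shortest Δλ = 40.294° (east) — does not cross 180°.
Leg 2: -122.218° → +8.627°, shortest Δλ = 130.845° (east) — does not cross 180°.
Leg 3: +8.627° → -107.229°, shortest Δλ = -115.856° (west) — does not cross 180°.
Leg 4: -107.229° → -66.888°, shortest Δλ = 40.341° (east) — does not cross 180°.
Leg 5: -66.888° → -131.813°, shortest Δλ = -64.925° (west) — does not cross 180°.
Leg 6: -131.813° → -117.566°, shortest Δλ = 14.247° (east) — does not cross 180°.
Total crossings: 0.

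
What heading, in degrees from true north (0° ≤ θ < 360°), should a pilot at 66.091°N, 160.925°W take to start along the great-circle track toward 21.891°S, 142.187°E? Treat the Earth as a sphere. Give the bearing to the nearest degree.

232°

Δλ = 142.187 − -160.925 = 303.112°; wrapped into (−180°, 180°]: -56.888°.
θ = atan2( sin Δλ · cos φ₂ , cos φ₁ · sin φ₂ − sin φ₁ · cos φ₂ · cos Δλ )
  = atan2(-0.77721, -0.61450) = -128.332° → normalised to [0°, 360°): 231.668°.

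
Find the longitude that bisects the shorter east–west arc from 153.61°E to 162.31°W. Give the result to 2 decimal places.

175.65°E

Signed shortest Δλ from +153.61° to -162.31° is +44.08°.
Midpoint longitude = +153.61° + (+44.08°)/2 = +153.61° + 22.04° = +175.65°.
(The naïve average (+153.61 + -162.31)/2 = -4.35° is on the wrong side of the globe.)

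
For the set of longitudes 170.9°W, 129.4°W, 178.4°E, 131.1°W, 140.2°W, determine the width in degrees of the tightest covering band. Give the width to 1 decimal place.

Sort the longitudes: -170.9°, -140.2°, -131.1°, -129.4°, +178.4°.
Eastward gaps between consecutive values (wrapping around): 30.7°, 9.1°, 1.7°, 307.8°, 10.7°.
Largest gap = 307.8° ⇒ minimal covering band is its complement: 360° − 307.8° = 52.2°.
Band runs from +178.4° eastward to -129.4°, crossing the antimeridian.

52.2°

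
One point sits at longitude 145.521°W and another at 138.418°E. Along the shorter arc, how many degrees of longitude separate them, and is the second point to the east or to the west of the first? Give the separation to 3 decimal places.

Raw difference: 138.418 − -145.521 = 283.939°.
Normalise into (−180°, 180°]: 283.939° − 360° = -76.061°.
Negative ⇒ the second point lies to the west; separation 76.061°.

76.061° west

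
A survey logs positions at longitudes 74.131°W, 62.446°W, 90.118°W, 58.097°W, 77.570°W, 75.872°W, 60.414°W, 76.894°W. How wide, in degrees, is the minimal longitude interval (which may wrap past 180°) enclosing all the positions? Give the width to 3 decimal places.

Sort the longitudes: -90.118°, -77.570°, -76.894°, -75.872°, -74.131°, -62.446°, -60.414°, -58.097°.
Eastward gaps between consecutive values (wrapping around): 12.548°, 0.676°, 1.022°, 1.741°, 11.685°, 2.032°, 2.317°, 327.979°.
Largest gap = 327.979° ⇒ minimal covering band is its complement: 360° − 327.979° = 32.021°.
Band runs from -90.118° eastward to -58.097°.

32.021°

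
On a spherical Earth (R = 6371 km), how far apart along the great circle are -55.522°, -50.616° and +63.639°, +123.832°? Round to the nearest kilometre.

Δλ = 123.832 − -50.616 = 174.448°.
Δφ = 63.639 − -55.522 = 119.161°.
a = sin²(Δφ/2) + cos φ₁ · cos φ₂ · sin²(Δλ/2) = 0.994401.
c = 2·atan2(√a, √(1−a)) = 2.99180 rad → d = 6371·c ≈ 19060.78 km.

19061 km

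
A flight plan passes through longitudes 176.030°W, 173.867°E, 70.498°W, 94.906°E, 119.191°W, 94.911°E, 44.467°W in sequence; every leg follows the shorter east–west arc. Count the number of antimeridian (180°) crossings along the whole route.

4

Leg 1: -176.030° → +173.867°, shortest Δλ = -10.103° (west) — crosses 180°.
Leg 2: +173.867° → -70.498°, shortest Δλ = 115.635° (east) — crosses 180°.
Leg 3: -70.498° → +94.906°, shortest Δλ = 165.404° (east) — does not cross 180°.
Leg 4: +94.906° → -119.191°, shortest Δλ = 145.903° (east) — crosses 180°.
Leg 5: -119.191° → +94.911°, shortest Δλ = -145.898° (west) — crosses 180°.
Leg 6: +94.911° → -44.467°, shortest Δλ = -139.378° (west) — does not cross 180°.
Total crossings: 4.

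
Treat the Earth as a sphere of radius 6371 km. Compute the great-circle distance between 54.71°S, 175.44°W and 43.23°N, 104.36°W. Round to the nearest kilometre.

12787 km

Δλ = -104.36 − -175.44 = 71.08°.
Δφ = 43.23 − -54.71 = 97.94°.
a = sin²(Δφ/2) + cos φ₁ · cos φ₂ · sin²(Δλ/2) = 0.711290.
c = 2·atan2(√a, √(1−a)) = 2.00709 rad → d = 6371·c ≈ 12787.15 km.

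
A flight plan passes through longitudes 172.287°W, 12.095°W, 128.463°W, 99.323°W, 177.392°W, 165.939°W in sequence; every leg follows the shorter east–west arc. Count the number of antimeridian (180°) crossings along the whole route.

Leg 1: -172.287° → -12.095°, shortest Δλ = 160.192° (east) — does not cross 180°.
Leg 2: -12.095° → -128.463°, shortest Δλ = -116.368° (west) — does not cross 180°.
Leg 3: -128.463° → -99.323°, shortest Δλ = 29.14° (east) — does not cross 180°.
Leg 4: -99.323° → -177.392°, shortest Δλ = -78.069° (west) — does not cross 180°.
Leg 5: -177.392° → -165.939°, shortest Δλ = 11.453° (east) — does not cross 180°.
Total crossings: 0.

0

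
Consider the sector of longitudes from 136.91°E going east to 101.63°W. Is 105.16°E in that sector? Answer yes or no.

No

Band width going east from +136.91° to -101.63°: ((-101.63 − 136.91) mod 360) = 121.46°.
Offset of +105.16° east of the west edge: ((105.16 − 136.91) mod 360) = 328.25°.
328.25° > 121.46° ⇒ outside.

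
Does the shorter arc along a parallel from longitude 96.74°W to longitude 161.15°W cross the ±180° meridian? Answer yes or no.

Signed shortest Δλ = ((-161.15 − -96.74 + 180) mod 360) − 180 = -64.41°.
Going west by 64.41° from -96.74° reaches -161.15° without touching 180°.

No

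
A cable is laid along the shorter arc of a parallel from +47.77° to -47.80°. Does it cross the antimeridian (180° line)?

No

Signed shortest Δλ = ((-47.80 − 47.77 + 180) mod 360) − 180 = -95.57°.
Going west by 95.57° from +47.77° reaches -47.80° without touching 180°.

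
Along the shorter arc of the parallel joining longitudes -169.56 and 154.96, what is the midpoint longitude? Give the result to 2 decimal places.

Signed shortest Δλ from -169.56° to +154.96° is -35.48°.
Midpoint longitude = -169.56° + (-35.48°)/2 = -169.56° − 17.74° = -187.30°.
Normalise into (−180°, 180°]: +172.70°.
(The naïve average (-169.56 + +154.96)/2 = -7.3° is on the wrong side of the globe.)

+172.70°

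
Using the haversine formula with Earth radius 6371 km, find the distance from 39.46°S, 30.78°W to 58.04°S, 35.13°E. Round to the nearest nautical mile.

Δλ = 35.13 − -30.78 = 65.91°.
Δφ = -58.04 − -39.46 = -18.58°.
a = sin²(Δφ/2) + cos φ₁ · cos φ₂ · sin²(Δλ/2) = 0.146994.
c = 2·atan2(√a, √(1−a)) = 0.78694 rad → d = 6371·c ≈ 5013.62 km ≈ 2707.14 nmi.

2707 nmi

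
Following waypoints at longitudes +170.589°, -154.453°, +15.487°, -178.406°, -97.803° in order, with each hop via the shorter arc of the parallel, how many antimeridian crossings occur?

Leg 1: +170.589° → -154.453°, shortest Δλ = 34.958° (east) — crosses 180°.
Leg 2: -154.453° → +15.487°, shortest Δλ = 169.94° (east) — does not cross 180°.
Leg 3: +15.487° → -178.406°, shortest Δλ = 166.107° (east) — crosses 180°.
Leg 4: -178.406° → -97.803°, shortest Δλ = 80.603° (east) — does not cross 180°.
Total crossings: 2.

2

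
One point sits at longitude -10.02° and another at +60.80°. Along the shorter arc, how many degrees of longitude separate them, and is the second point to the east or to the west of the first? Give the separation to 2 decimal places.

Raw difference: 60.80 − -10.02 = 70.82°.
Normalise into (−180°, 180°]: 70.82° stays 70.82°.
Positive ⇒ the second point lies to the east; separation 70.82°.

70.82° east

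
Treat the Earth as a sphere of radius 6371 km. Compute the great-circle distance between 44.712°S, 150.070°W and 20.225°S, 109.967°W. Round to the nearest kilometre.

Δλ = -109.967 − -150.070 = 40.103°.
Δφ = -20.225 − -44.712 = 24.487°.
a = sin²(Δφ/2) + cos φ₁ · cos φ₂ · sin²(Δλ/2) = 0.123363.
c = 2·atan2(√a, √(1−a)) = 0.71777 rad → d = 6371·c ≈ 4572.91 km.

4573 km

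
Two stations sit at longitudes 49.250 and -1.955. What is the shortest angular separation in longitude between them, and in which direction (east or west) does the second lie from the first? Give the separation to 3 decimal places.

Raw difference: -1.955 − 49.250 = -51.205°.
Normalise into (−180°, 180°]: -51.205° stays -51.205°.
Negative ⇒ the second point lies to the west; separation 51.205°.

51.205° west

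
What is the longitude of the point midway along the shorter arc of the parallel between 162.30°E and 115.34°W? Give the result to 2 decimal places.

156.52°W

Signed shortest Δλ from +162.30° to -115.34° is +82.36°.
Midpoint longitude = +162.30° + (+82.36°)/2 = +162.30° + 41.18° = +203.48°.
Normalise into (−180°, 180°]: -156.52°.
(The naïve average (+162.30 + -115.34)/2 = 23.48° is on the wrong side of the globe.)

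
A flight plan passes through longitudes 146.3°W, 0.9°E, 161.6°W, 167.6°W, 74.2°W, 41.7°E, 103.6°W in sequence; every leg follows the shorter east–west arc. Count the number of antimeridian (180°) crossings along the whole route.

Leg 1: -146.3° → +0.9°, shortest Δλ = 147.2° (east) — does not cross 180°.
Leg 2: +0.9° → -161.6°, shortest Δλ = -162.5° (west) — does not cross 180°.
Leg 3: -161.6° → -167.6°, shortest Δλ = -6.0° (west) — does not cross 180°.
Leg 4: -167.6° → -74.2°, shortest Δλ = 93.4° (east) — does not cross 180°.
Leg 5: -74.2° → +41.7°, shortest Δλ = 115.9° (east) — does not cross 180°.
Leg 6: +41.7° → -103.6°, shortest Δλ = -145.3° (west) — does not cross 180°.
Total crossings: 0.

0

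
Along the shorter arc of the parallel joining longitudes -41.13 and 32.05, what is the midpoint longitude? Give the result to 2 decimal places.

-4.54°

Signed shortest Δλ from -41.13° to +32.05° is +73.18°.
Midpoint longitude = -41.13° + (+73.18°)/2 = -41.13° + 36.59° = -4.54°.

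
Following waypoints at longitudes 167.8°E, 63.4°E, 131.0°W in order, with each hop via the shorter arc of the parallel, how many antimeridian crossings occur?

1

Leg 1: +167.8° → +63.4°, shortest Δλ = -104.4° (west) — does not cross 180°.
Leg 2: +63.4° → -131.0°, shortest Δλ = 165.6° (east) — crosses 180°.
Total crossings: 1.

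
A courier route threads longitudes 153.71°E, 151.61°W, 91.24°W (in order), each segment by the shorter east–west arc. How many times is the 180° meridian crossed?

1

Leg 1: +153.71° → -151.61°, shortest Δλ = 54.68° (east) — crosses 180°.
Leg 2: -151.61° → -91.24°, shortest Δλ = 60.37° (east) — does not cross 180°.
Total crossings: 1.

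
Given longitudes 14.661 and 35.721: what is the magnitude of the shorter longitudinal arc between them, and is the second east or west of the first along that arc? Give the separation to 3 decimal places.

Raw difference: 35.721 − 14.661 = 21.06°.
Normalise into (−180°, 180°]: 21.06° stays 21.06°.
Positive ⇒ the second point lies to the east; separation 21.060°.

21.060° east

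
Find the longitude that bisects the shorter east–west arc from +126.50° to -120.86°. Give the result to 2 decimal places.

Signed shortest Δλ from +126.50° to -120.86° is +112.64°.
Midpoint longitude = +126.50° + (+112.64°)/2 = +126.50° + 56.32° = +182.82°.
Normalise into (−180°, 180°]: -177.18°.
(The naïve average (+126.50 + -120.86)/2 = 2.82° is on the wrong side of the globe.)

-177.18°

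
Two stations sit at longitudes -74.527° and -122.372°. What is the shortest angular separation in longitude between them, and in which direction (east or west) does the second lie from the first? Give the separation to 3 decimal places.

Raw difference: -122.372 − -74.527 = -47.845°.
Normalise into (−180°, 180°]: -47.845° stays -47.845°.
Negative ⇒ the second point lies to the west; separation 47.845°.

47.845° west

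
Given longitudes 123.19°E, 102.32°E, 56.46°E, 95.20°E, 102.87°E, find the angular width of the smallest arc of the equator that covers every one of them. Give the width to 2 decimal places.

Sort the longitudes: +56.46°, +95.20°, +102.32°, +102.87°, +123.19°.
Eastward gaps between consecutive values (wrapping around): 38.74°, 7.12°, 0.55°, 20.32°, 293.27°.
Largest gap = 293.27° ⇒ minimal covering band is its complement: 360° − 293.27° = 66.73°.
Band runs from +56.46° eastward to +123.19°.

66.73°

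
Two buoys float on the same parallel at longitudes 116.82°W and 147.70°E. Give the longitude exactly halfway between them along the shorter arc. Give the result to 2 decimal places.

Signed shortest Δλ from -116.82° to +147.70° is -95.48°.
Midpoint longitude = -116.82° + (-95.48°)/2 = -116.82° − 47.74° = -164.56°.
(The naïve average (-116.82 + +147.70)/2 = 15.44° is on the wrong side of the globe.)

164.56°W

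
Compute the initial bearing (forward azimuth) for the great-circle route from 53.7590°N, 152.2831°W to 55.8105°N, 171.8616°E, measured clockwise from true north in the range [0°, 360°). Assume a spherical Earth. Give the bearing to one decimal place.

Δλ = 171.8616 − -152.2831 = 324.1447°; wrapped into (−180°, 180°]: -35.8553°.
θ = atan2( sin Δλ · cos φ₂ , cos φ₁ · sin φ₂ − sin φ₁ · cos φ₂ · cos Δλ )
  = atan2(-0.32915, 0.12168) = -69.711° → normalised to [0°, 360°): 290.289°.

290.3°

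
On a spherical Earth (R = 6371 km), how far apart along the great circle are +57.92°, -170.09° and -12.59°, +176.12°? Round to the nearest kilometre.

Δλ = 176.12 − -170.09 = 346.21°; wrapped into (−180°, 180°]: -13.79°.
Δφ = -12.59 − 57.92 = -70.51°.
a = sin²(Δφ/2) + cos φ₁ · cos φ₂ · sin²(Δλ/2) = 0.340649.
c = 2·atan2(√a, √(1−a)) = 1.24644 rad → d = 6371·c ≈ 7941.05 km.

7941 km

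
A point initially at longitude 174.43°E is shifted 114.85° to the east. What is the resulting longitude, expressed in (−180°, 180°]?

70.72°W

Start at +174.43°; shift +114.85° → +289.28°.
+289.28° lies outside (−180°, 180°]; subtract 360° → -70.72°.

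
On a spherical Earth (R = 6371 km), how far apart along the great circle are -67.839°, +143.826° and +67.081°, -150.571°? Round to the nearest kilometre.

Δλ = -150.571 − 143.826 = -294.397°; wrapped into (−180°, 180°]: 65.603°.
Δφ = 67.081 − -67.839 = 134.920°.
a = sin²(Δφ/2) + cos φ₁ · cos φ₂ · sin²(Δλ/2) = 0.896169.
c = 2·atan2(√a, √(1−a)) = 2.48543 rad → d = 6371·c ≈ 15834.67 km.

15835 km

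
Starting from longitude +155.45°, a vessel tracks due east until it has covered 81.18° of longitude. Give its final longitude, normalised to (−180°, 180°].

-123.37°

Start at +155.45°; shift +81.18° → +236.63°.
+236.63° lies outside (−180°, 180°]; subtract 360° → -123.37°.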